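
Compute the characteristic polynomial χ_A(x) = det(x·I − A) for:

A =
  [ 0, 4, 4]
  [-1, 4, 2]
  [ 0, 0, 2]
x^3 - 6*x^2 + 12*x - 8

Expanding det(x·I − A) (e.g. by cofactor expansion or by noting that A is similar to its Jordan form J, which has the same characteristic polynomial as A) gives
  χ_A(x) = x^3 - 6*x^2 + 12*x - 8
which factors as (x - 2)^3. The eigenvalues (with algebraic multiplicities) are λ = 2 with multiplicity 3.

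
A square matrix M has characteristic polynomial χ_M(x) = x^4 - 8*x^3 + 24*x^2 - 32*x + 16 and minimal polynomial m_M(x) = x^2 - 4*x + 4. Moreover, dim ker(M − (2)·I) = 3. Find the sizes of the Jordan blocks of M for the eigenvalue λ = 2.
Block sizes for λ = 2: [2, 1, 1]

Step 1 — from the characteristic polynomial, algebraic multiplicity of λ = 2 is 4. From dim ker(M − (2)·I) = 3, there are exactly 3 Jordan blocks for λ = 2.
Step 2 — from the minimal polynomial, the factor (x − 2)^2 tells us the largest block for λ = 2 has size 2.
Step 3 — with total size 4, 3 blocks, and largest block 2, the block sizes (in nonincreasing order) are [2, 1, 1].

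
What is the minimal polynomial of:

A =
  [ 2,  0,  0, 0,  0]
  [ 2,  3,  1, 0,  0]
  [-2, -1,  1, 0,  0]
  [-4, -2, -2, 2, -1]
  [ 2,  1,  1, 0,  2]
x^3 - 6*x^2 + 12*x - 8

The characteristic polynomial is χ_A(x) = (x - 2)^5, so the eigenvalues are known. The minimal polynomial is
  m_A(x) = Π_λ (x − λ)^{k_λ}
where k_λ is the size of the *largest* Jordan block for λ (equivalently, the smallest k with (A − λI)^k v = 0 for every generalised eigenvector v of λ).

  λ = 2: largest Jordan block has size 3, contributing (x − 2)^3

So m_A(x) = (x - 2)^3 = x^3 - 6*x^2 + 12*x - 8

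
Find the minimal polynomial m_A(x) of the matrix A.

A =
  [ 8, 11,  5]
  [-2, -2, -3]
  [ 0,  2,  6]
x^3 - 12*x^2 + 48*x - 64

The characteristic polynomial is χ_A(x) = (x - 4)^3, so the eigenvalues are known. The minimal polynomial is
  m_A(x) = Π_λ (x − λ)^{k_λ}
where k_λ is the size of the *largest* Jordan block for λ (equivalently, the smallest k with (A − λI)^k v = 0 for every generalised eigenvector v of λ).

  λ = 4: largest Jordan block has size 3, contributing (x − 4)^3

So m_A(x) = (x - 4)^3 = x^3 - 12*x^2 + 48*x - 64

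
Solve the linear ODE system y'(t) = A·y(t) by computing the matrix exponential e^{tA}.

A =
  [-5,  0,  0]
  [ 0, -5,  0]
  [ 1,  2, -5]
e^{tA} =
  [exp(-5*t), 0, 0]
  [0, exp(-5*t), 0]
  [t*exp(-5*t), 2*t*exp(-5*t), exp(-5*t)]

Strategy: write A = P · J · P⁻¹ where J is a Jordan canonical form, so e^{tA} = P · e^{tJ} · P⁻¹, and e^{tJ} can be computed block-by-block.

A has Jordan form
J =
  [-5,  1,  0]
  [ 0, -5,  0]
  [ 0,  0, -5]
(up to reordering of blocks).

Per-block formulas:
  For a 2×2 Jordan block J_2(-5): exp(t · J_2(-5)) = e^(-5t)·(I + t·N), where N is the 2×2 nilpotent shift.
  For a 1×1 block at λ = -5: exp(t · [-5]) = [e^(-5t)].

After assembling e^{tJ} and conjugating by P, we get:

e^{tA} =
  [exp(-5*t), 0, 0]
  [0, exp(-5*t), 0]
  [t*exp(-5*t), 2*t*exp(-5*t), exp(-5*t)]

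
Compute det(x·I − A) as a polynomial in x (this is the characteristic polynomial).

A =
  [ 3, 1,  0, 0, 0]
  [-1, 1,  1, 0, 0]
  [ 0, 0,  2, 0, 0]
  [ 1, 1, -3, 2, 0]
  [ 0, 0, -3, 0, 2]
x^5 - 10*x^4 + 40*x^3 - 80*x^2 + 80*x - 32

Expanding det(x·I − A) (e.g. by cofactor expansion or by noting that A is similar to its Jordan form J, which has the same characteristic polynomial as A) gives
  χ_A(x) = x^5 - 10*x^4 + 40*x^3 - 80*x^2 + 80*x - 32
which factors as (x - 2)^5. The eigenvalues (with algebraic multiplicities) are λ = 2 with multiplicity 5.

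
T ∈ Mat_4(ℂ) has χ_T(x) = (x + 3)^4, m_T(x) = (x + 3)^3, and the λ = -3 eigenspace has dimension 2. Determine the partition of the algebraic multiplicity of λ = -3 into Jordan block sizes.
Block sizes for λ = -3: [3, 1]

Step 1 — from the characteristic polynomial, algebraic multiplicity of λ = -3 is 4. From dim ker(T − (-3)·I) = 2, there are exactly 2 Jordan blocks for λ = -3.
Step 2 — from the minimal polynomial, the factor (x + 3)^3 tells us the largest block for λ = -3 has size 3.
Step 3 — with total size 4, 2 blocks, and largest block 3, the block sizes (in nonincreasing order) are [3, 1].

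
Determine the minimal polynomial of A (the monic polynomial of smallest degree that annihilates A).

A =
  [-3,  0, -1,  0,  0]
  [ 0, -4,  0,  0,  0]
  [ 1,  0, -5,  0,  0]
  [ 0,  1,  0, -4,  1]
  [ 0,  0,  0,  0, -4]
x^2 + 8*x + 16

The characteristic polynomial is χ_A(x) = (x + 4)^5, so the eigenvalues are known. The minimal polynomial is
  m_A(x) = Π_λ (x − λ)^{k_λ}
where k_λ is the size of the *largest* Jordan block for λ (equivalently, the smallest k with (A − λI)^k v = 0 for every generalised eigenvector v of λ).

  λ = -4: largest Jordan block has size 2, contributing (x + 4)^2

So m_A(x) = (x + 4)^2 = x^2 + 8*x + 16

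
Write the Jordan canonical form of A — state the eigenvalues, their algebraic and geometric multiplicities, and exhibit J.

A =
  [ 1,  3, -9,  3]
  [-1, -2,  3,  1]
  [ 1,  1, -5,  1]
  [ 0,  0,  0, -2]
J_3(-2) ⊕ J_1(-2)

The characteristic polynomial is
  det(x·I − A) = x^4 + 8*x^3 + 24*x^2 + 32*x + 16 = (x + 2)^4

Eigenvalues and multiplicities (the geometric multiplicity of λ is n − rank(A − λI), which equals the number of Jordan blocks for λ):
  λ = -2: algebraic multiplicity = 4, geometric multiplicity = 2

Determining the block sizes for each eigenvalue:
  λ = -2: with am = 4 and gm = 2, the partition is not yet determined (e.g. several partitions of 4 into 2 parts exist). Let N = A − (-2)·I. Computing rank(N^1) = 2, rank(N^2) = 1, rank(N^3) = 0; the number of blocks of size ≥ j is rank(N^{j−1}) − rank(N^j), giving [2, 1, 1]. So we have 1 block(s) of size 3, 1 block(s) of size 1 → block sizes [3, 1]

Assembling the blocks gives a Jordan form
J =
  [-2,  1,  0,  0]
  [ 0, -2,  1,  0]
  [ 0,  0, -2,  0]
  [ 0,  0,  0, -2]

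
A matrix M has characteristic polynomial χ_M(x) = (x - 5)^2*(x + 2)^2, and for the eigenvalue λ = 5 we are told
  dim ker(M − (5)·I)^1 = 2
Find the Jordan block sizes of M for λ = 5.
Block sizes for λ = 5: [1, 1]

From the dimensions of kernels of powers, the number of Jordan blocks of size at least j is d_j − d_{j−1} where d_j = dim ker(N^j) (with d_0 = 0). Computing the differences gives [2].
The number of blocks of size exactly k is (#blocks of size ≥ k) − (#blocks of size ≥ k + 1), so the partition is: 2 block(s) of size 1.
In nonincreasing order the block sizes are [1, 1].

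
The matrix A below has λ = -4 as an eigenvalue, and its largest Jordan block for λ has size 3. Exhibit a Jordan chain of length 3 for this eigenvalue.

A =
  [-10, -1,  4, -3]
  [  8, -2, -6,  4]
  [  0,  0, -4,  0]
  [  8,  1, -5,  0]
A Jordan chain for λ = -4 of length 3:
v_1 = (4, 0, 0, -8)ᵀ
v_2 = (-6, 8, 0, 8)ᵀ
v_3 = (1, 0, 0, 0)ᵀ

Let N = A − (-4)·I. We want v_3 with N^3 v_3 = 0 but N^2 v_3 ≠ 0; then v_{j-1} := N · v_j for j = 3, …, 2.

Pick v_3 = (1, 0, 0, 0)ᵀ.
Then v_2 = N · v_3 = (-6, 8, 0, 8)ᵀ.
Then v_1 = N · v_2 = (4, 0, 0, -8)ᵀ.

Sanity check: (A − (-4)·I) v_1 = (0, 0, 0, 0)ᵀ = 0. ✓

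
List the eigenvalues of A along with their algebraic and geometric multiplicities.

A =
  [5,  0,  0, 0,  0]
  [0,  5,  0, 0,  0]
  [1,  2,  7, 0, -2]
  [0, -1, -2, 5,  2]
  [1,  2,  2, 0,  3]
λ = 5: alg = 5, geom = 3

Step 1 — factor the characteristic polynomial to read off the algebraic multiplicities:
  χ_A(x) = (x - 5)^5

Step 2 — compute geometric multiplicities via the rank-nullity identity g(λ) = n − rank(A − λI):
  rank(A − (5)·I) = 2, so dim ker(A − (5)·I) = n − 2 = 3

Summary:
  λ = 5: algebraic multiplicity = 5, geometric multiplicity = 3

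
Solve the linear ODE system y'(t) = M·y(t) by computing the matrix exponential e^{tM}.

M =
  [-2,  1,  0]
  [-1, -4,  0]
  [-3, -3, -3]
e^{tM} =
  [t*exp(-3*t) + exp(-3*t), t*exp(-3*t), 0]
  [-t*exp(-3*t), -t*exp(-3*t) + exp(-3*t), 0]
  [-3*t*exp(-3*t), -3*t*exp(-3*t), exp(-3*t)]

Strategy: write M = P · J · P⁻¹ where J is a Jordan canonical form, so e^{tM} = P · e^{tJ} · P⁻¹, and e^{tJ} can be computed block-by-block.

M has Jordan form
J =
  [-3,  1,  0]
  [ 0, -3,  0]
  [ 0,  0, -3]
(up to reordering of blocks).

Per-block formulas:
  For a 1×1 block at λ = -3: exp(t · [-3]) = [e^(-3t)].
  For a 2×2 Jordan block J_2(-3): exp(t · J_2(-3)) = e^(-3t)·(I + t·N), where N is the 2×2 nilpotent shift.

After assembling e^{tJ} and conjugating by P, we get:

e^{tM} =
  [t*exp(-3*t) + exp(-3*t), t*exp(-3*t), 0]
  [-t*exp(-3*t), -t*exp(-3*t) + exp(-3*t), 0]
  [-3*t*exp(-3*t), -3*t*exp(-3*t), exp(-3*t)]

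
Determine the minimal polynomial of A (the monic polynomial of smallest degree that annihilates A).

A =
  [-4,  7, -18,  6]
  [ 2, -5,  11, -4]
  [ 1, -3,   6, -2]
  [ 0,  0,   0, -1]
x^3 + 3*x^2 + 3*x + 1

The characteristic polynomial is χ_A(x) = (x + 1)^4, so the eigenvalues are known. The minimal polynomial is
  m_A(x) = Π_λ (x − λ)^{k_λ}
where k_λ is the size of the *largest* Jordan block for λ (equivalently, the smallest k with (A − λI)^k v = 0 for every generalised eigenvector v of λ).

  λ = -1: largest Jordan block has size 3, contributing (x + 1)^3

So m_A(x) = (x + 1)^3 = x^3 + 3*x^2 + 3*x + 1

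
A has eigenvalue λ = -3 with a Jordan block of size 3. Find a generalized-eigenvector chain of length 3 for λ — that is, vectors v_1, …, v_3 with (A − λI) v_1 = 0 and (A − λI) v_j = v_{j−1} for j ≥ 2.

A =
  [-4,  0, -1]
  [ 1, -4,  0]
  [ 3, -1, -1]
A Jordan chain for λ = -3 of length 3:
v_1 = (-2, -2, 2)ᵀ
v_2 = (-1, 1, 3)ᵀ
v_3 = (1, 0, 0)ᵀ

Let N = A − (-3)·I. We want v_3 with N^3 v_3 = 0 but N^2 v_3 ≠ 0; then v_{j-1} := N · v_j for j = 3, …, 2.

Pick v_3 = (1, 0, 0)ᵀ.
Then v_2 = N · v_3 = (-1, 1, 3)ᵀ.
Then v_1 = N · v_2 = (-2, -2, 2)ᵀ.

Sanity check: (A − (-3)·I) v_1 = (0, 0, 0)ᵀ = 0. ✓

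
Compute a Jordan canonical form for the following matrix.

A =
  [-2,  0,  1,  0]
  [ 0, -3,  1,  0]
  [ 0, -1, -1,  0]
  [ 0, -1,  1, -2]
J_3(-2) ⊕ J_1(-2)

The characteristic polynomial is
  det(x·I − A) = x^4 + 8*x^3 + 24*x^2 + 32*x + 16 = (x + 2)^4

Eigenvalues and multiplicities (the geometric multiplicity of λ is n − rank(A − λI), which equals the number of Jordan blocks for λ):
  λ = -2: algebraic multiplicity = 4, geometric multiplicity = 2

Determining the block sizes for each eigenvalue:
  λ = -2: with am = 4 and gm = 2, the partition is not yet determined (e.g. several partitions of 4 into 2 parts exist). Let N = A − (-2)·I. Computing rank(N^1) = 2, rank(N^2) = 1, rank(N^3) = 0; the number of blocks of size ≥ j is rank(N^{j−1}) − rank(N^j), giving [2, 1, 1]. So we have 1 block(s) of size 3, 1 block(s) of size 1 → block sizes [3, 1]

Assembling the blocks gives a Jordan form
J =
  [-2,  1,  0,  0]
  [ 0, -2,  1,  0]
  [ 0,  0, -2,  0]
  [ 0,  0,  0, -2]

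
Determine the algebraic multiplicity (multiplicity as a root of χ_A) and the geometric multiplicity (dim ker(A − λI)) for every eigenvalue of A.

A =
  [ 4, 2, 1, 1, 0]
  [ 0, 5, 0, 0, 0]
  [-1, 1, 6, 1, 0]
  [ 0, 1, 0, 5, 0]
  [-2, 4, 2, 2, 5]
λ = 5: alg = 5, geom = 3

Step 1 — factor the characteristic polynomial to read off the algebraic multiplicities:
  χ_A(x) = (x - 5)^5

Step 2 — compute geometric multiplicities via the rank-nullity identity g(λ) = n − rank(A − λI):
  rank(A − (5)·I) = 2, so dim ker(A − (5)·I) = n − 2 = 3

Summary:
  λ = 5: algebraic multiplicity = 5, geometric multiplicity = 3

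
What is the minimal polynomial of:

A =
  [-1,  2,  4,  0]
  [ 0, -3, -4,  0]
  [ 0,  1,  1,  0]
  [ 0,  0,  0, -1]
x^2 + 2*x + 1

The characteristic polynomial is χ_A(x) = (x + 1)^4, so the eigenvalues are known. The minimal polynomial is
  m_A(x) = Π_λ (x − λ)^{k_λ}
where k_λ is the size of the *largest* Jordan block for λ (equivalently, the smallest k with (A − λI)^k v = 0 for every generalised eigenvector v of λ).

  λ = -1: largest Jordan block has size 2, contributing (x + 1)^2

So m_A(x) = (x + 1)^2 = x^2 + 2*x + 1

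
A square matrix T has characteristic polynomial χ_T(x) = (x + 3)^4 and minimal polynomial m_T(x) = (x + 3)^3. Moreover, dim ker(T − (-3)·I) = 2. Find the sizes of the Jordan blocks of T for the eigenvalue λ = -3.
Block sizes for λ = -3: [3, 1]

Step 1 — from the characteristic polynomial, algebraic multiplicity of λ = -3 is 4. From dim ker(T − (-3)·I) = 2, there are exactly 2 Jordan blocks for λ = -3.
Step 2 — from the minimal polynomial, the factor (x + 3)^3 tells us the largest block for λ = -3 has size 3.
Step 3 — with total size 4, 2 blocks, and largest block 3, the block sizes (in nonincreasing order) are [3, 1].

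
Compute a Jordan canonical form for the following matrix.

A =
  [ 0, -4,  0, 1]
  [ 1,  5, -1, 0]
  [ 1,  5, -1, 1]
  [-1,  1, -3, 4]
J_3(2) ⊕ J_1(2)

The characteristic polynomial is
  det(x·I − A) = x^4 - 8*x^3 + 24*x^2 - 32*x + 16 = (x - 2)^4

Eigenvalues and multiplicities (the geometric multiplicity of λ is n − rank(A − λI), which equals the number of Jordan blocks for λ):
  λ = 2: algebraic multiplicity = 4, geometric multiplicity = 2

Determining the block sizes for each eigenvalue:
  λ = 2: with am = 4 and gm = 2, the partition is not yet determined (e.g. several partitions of 4 into 2 parts exist). Let N = A − (2)·I. Computing rank(N^1) = 2, rank(N^2) = 1, rank(N^3) = 0; the number of blocks of size ≥ j is rank(N^{j−1}) − rank(N^j), giving [2, 1, 1]. So we have 1 block(s) of size 3, 1 block(s) of size 1 → block sizes [3, 1]

Assembling the blocks gives a Jordan form
J =
  [2, 1, 0, 0]
  [0, 2, 1, 0]
  [0, 0, 2, 0]
  [0, 0, 0, 2]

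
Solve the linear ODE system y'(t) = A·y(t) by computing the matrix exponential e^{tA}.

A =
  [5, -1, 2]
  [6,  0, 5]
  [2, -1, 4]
e^{tA} =
  [t^2*exp(3*t) + 2*t*exp(3*t) + exp(3*t), -t^2*exp(3*t)/2 - t*exp(3*t), t^2*exp(3*t)/2 + 2*t*exp(3*t)]
  [2*t^2*exp(3*t) + 6*t*exp(3*t), -t^2*exp(3*t) - 3*t*exp(3*t) + exp(3*t), t^2*exp(3*t) + 5*t*exp(3*t)]
  [2*t*exp(3*t), -t*exp(3*t), t*exp(3*t) + exp(3*t)]

Strategy: write A = P · J · P⁻¹ where J is a Jordan canonical form, so e^{tA} = P · e^{tJ} · P⁻¹, and e^{tJ} can be computed block-by-block.

A has Jordan form
J =
  [3, 1, 0]
  [0, 3, 1]
  [0, 0, 3]
(up to reordering of blocks).

Per-block formulas:
  For a 3×3 Jordan block J_3(3): exp(t · J_3(3)) = e^(3t)·(I + t·N + (t^2/2)·N^2), where N is the 3×3 nilpotent shift.

After assembling e^{tJ} and conjugating by P, we get:

e^{tA} =
  [t^2*exp(3*t) + 2*t*exp(3*t) + exp(3*t), -t^2*exp(3*t)/2 - t*exp(3*t), t^2*exp(3*t)/2 + 2*t*exp(3*t)]
  [2*t^2*exp(3*t) + 6*t*exp(3*t), -t^2*exp(3*t) - 3*t*exp(3*t) + exp(3*t), t^2*exp(3*t) + 5*t*exp(3*t)]
  [2*t*exp(3*t), -t*exp(3*t), t*exp(3*t) + exp(3*t)]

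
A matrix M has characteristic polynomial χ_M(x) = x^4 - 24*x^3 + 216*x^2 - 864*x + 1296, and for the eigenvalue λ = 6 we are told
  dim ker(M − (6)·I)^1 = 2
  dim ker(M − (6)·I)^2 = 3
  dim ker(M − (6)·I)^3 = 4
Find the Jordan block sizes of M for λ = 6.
Block sizes for λ = 6: [3, 1]

From the dimensions of kernels of powers, the number of Jordan blocks of size at least j is d_j − d_{j−1} where d_j = dim ker(N^j) (with d_0 = 0). Computing the differences gives [2, 1, 1].
The number of blocks of size exactly k is (#blocks of size ≥ k) − (#blocks of size ≥ k + 1), so the partition is: 1 block(s) of size 1, 1 block(s) of size 3.
In nonincreasing order the block sizes are [3, 1].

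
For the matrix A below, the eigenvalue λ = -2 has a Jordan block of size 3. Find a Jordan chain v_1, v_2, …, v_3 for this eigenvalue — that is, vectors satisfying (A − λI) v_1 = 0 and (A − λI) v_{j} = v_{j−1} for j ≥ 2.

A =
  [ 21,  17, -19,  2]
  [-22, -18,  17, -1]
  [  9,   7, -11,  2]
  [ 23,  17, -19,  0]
A Jordan chain for λ = -2 of length 3:
v_1 = (30, -24, 18, 30)ᵀ
v_2 = (23, -22, 9, 23)ᵀ
v_3 = (1, 0, 0, 0)ᵀ

Let N = A − (-2)·I. We want v_3 with N^3 v_3 = 0 but N^2 v_3 ≠ 0; then v_{j-1} := N · v_j for j = 3, …, 2.

Pick v_3 = (1, 0, 0, 0)ᵀ.
Then v_2 = N · v_3 = (23, -22, 9, 23)ᵀ.
Then v_1 = N · v_2 = (30, -24, 18, 30)ᵀ.

Sanity check: (A − (-2)·I) v_1 = (0, 0, 0, 0)ᵀ = 0. ✓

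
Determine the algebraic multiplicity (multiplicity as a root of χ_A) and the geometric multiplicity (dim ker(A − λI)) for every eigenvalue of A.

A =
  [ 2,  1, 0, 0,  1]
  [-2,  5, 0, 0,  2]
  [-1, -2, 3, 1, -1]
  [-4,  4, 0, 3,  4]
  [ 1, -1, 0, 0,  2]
λ = 3: alg = 5, geom = 3

Step 1 — factor the characteristic polynomial to read off the algebraic multiplicities:
  χ_A(x) = (x - 3)^5

Step 2 — compute geometric multiplicities via the rank-nullity identity g(λ) = n − rank(A − λI):
  rank(A − (3)·I) = 2, so dim ker(A − (3)·I) = n − 2 = 3

Summary:
  λ = 3: algebraic multiplicity = 5, geometric multiplicity = 3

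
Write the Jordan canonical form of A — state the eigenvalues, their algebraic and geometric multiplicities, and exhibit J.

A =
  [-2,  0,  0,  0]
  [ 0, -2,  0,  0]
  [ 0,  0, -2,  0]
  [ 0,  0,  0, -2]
J_1(-2) ⊕ J_1(-2) ⊕ J_1(-2) ⊕ J_1(-2)

The characteristic polynomial is
  det(x·I − A) = x^4 + 8*x^3 + 24*x^2 + 32*x + 16 = (x + 2)^4

Eigenvalues and multiplicities (the geometric multiplicity of λ is n − rank(A − λI), which equals the number of Jordan blocks for λ):
  λ = -2: algebraic multiplicity = 4, geometric multiplicity = 4

Determining the block sizes for each eigenvalue:
  λ = -2: gm = am = 4, so every block has size 1 → block sizes [1, 1, 1, 1]

Assembling the blocks gives a Jordan form
J =
  [-2,  0,  0,  0]
  [ 0, -2,  0,  0]
  [ 0,  0, -2,  0]
  [ 0,  0,  0, -2]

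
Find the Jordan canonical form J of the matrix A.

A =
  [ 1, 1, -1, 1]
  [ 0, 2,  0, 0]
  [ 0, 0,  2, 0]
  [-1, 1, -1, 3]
J_2(2) ⊕ J_1(2) ⊕ J_1(2)

The characteristic polynomial is
  det(x·I − A) = x^4 - 8*x^3 + 24*x^2 - 32*x + 16 = (x - 2)^4

Eigenvalues and multiplicities (the geometric multiplicity of λ is n − rank(A − λI), which equals the number of Jordan blocks for λ):
  λ = 2: algebraic multiplicity = 4, geometric multiplicity = 3

Determining the block sizes for each eigenvalue:
  λ = 2: 3 blocks summing to 4 forces exactly one block of size 2 and the rest size 1 → block sizes [2, 1, 1]

Assembling the blocks gives a Jordan form
J =
  [2, 1, 0, 0]
  [0, 2, 0, 0]
  [0, 0, 2, 0]
  [0, 0, 0, 2]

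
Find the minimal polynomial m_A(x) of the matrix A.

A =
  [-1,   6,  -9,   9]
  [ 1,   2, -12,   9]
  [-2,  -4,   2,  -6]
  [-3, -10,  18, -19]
x^3 + 12*x^2 + 48*x + 64

The characteristic polynomial is χ_A(x) = (x + 4)^4, so the eigenvalues are known. The minimal polynomial is
  m_A(x) = Π_λ (x − λ)^{k_λ}
where k_λ is the size of the *largest* Jordan block for λ (equivalently, the smallest k with (A − λI)^k v = 0 for every generalised eigenvector v of λ).

  λ = -4: largest Jordan block has size 3, contributing (x + 4)^3

So m_A(x) = (x + 4)^3 = x^3 + 12*x^2 + 48*x + 64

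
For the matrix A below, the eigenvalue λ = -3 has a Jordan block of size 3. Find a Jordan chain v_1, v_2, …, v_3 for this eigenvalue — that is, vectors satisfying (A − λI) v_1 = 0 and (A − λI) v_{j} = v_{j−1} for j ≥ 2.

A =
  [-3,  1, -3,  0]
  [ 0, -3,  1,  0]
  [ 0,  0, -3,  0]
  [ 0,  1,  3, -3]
A Jordan chain for λ = -3 of length 3:
v_1 = (1, 0, 0, 1)ᵀ
v_2 = (-3, 1, 0, 3)ᵀ
v_3 = (0, 0, 1, 0)ᵀ

Let N = A − (-3)·I. We want v_3 with N^3 v_3 = 0 but N^2 v_3 ≠ 0; then v_{j-1} := N · v_j for j = 3, …, 2.

Pick v_3 = (0, 0, 1, 0)ᵀ.
Then v_2 = N · v_3 = (-3, 1, 0, 3)ᵀ.
Then v_1 = N · v_2 = (1, 0, 0, 1)ᵀ.

Sanity check: (A − (-3)·I) v_1 = (0, 0, 0, 0)ᵀ = 0. ✓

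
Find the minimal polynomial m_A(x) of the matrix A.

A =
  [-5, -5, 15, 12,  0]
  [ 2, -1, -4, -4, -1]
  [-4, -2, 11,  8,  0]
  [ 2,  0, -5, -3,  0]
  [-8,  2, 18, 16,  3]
x^3 - 3*x^2 + 3*x - 1

The characteristic polynomial is χ_A(x) = (x - 1)^5, so the eigenvalues are known. The minimal polynomial is
  m_A(x) = Π_λ (x − λ)^{k_λ}
where k_λ is the size of the *largest* Jordan block for λ (equivalently, the smallest k with (A − λI)^k v = 0 for every generalised eigenvector v of λ).

  λ = 1: largest Jordan block has size 3, contributing (x − 1)^3

So m_A(x) = (x - 1)^3 = x^3 - 3*x^2 + 3*x - 1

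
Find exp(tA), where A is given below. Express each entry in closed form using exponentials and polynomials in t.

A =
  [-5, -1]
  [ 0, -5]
e^{tA} =
  [exp(-5*t), -t*exp(-5*t)]
  [0, exp(-5*t)]

Strategy: write A = P · J · P⁻¹ where J is a Jordan canonical form, so e^{tA} = P · e^{tJ} · P⁻¹, and e^{tJ} can be computed block-by-block.

A has Jordan form
J =
  [-5,  1]
  [ 0, -5]
(up to reordering of blocks).

Per-block formulas:
  For a 2×2 Jordan block J_2(-5): exp(t · J_2(-5)) = e^(-5t)·(I + t·N), where N is the 2×2 nilpotent shift.

After assembling e^{tJ} and conjugating by P, we get:

e^{tA} =
  [exp(-5*t), -t*exp(-5*t)]
  [0, exp(-5*t)]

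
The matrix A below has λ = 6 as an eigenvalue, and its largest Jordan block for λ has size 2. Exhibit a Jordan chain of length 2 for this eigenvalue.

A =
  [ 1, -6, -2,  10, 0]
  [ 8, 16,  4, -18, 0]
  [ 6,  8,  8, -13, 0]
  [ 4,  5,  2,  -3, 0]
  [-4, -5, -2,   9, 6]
A Jordan chain for λ = 6 of length 2:
v_1 = (4, -8, -6, -4, 4)ᵀ
v_2 = (2, -2, -1, 0, 0)ᵀ

Let N = A − (6)·I. We want v_2 with N^2 v_2 = 0 but N^1 v_2 ≠ 0; then v_{j-1} := N · v_j for j = 2, …, 2.

Pick v_2 = (2, -2, -1, 0, 0)ᵀ.
Then v_1 = N · v_2 = (4, -8, -6, -4, 4)ᵀ.

Sanity check: (A − (6)·I) v_1 = (0, 0, 0, 0, 0)ᵀ = 0. ✓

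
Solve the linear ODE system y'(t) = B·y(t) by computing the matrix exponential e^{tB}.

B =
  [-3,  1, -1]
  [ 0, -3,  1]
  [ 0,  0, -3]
e^{tB} =
  [exp(-3*t), t*exp(-3*t), t^2*exp(-3*t)/2 - t*exp(-3*t)]
  [0, exp(-3*t), t*exp(-3*t)]
  [0, 0, exp(-3*t)]

Strategy: write B = P · J · P⁻¹ where J is a Jordan canonical form, so e^{tB} = P · e^{tJ} · P⁻¹, and e^{tJ} can be computed block-by-block.

B has Jordan form
J =
  [-3,  1,  0]
  [ 0, -3,  1]
  [ 0,  0, -3]
(up to reordering of blocks).

Per-block formulas:
  For a 3×3 Jordan block J_3(-3): exp(t · J_3(-3)) = e^(-3t)·(I + t·N + (t^2/2)·N^2), where N is the 3×3 nilpotent shift.

After assembling e^{tJ} and conjugating by P, we get:

e^{tB} =
  [exp(-3*t), t*exp(-3*t), t^2*exp(-3*t)/2 - t*exp(-3*t)]
  [0, exp(-3*t), t*exp(-3*t)]
  [0, 0, exp(-3*t)]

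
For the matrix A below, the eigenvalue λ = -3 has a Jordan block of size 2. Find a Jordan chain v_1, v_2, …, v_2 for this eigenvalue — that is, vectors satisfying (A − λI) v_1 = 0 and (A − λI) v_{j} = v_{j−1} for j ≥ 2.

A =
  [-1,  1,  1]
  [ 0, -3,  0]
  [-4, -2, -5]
A Jordan chain for λ = -3 of length 2:
v_1 = (2, 0, -4)ᵀ
v_2 = (1, 0, 0)ᵀ

Let N = A − (-3)·I. We want v_2 with N^2 v_2 = 0 but N^1 v_2 ≠ 0; then v_{j-1} := N · v_j for j = 2, …, 2.

Pick v_2 = (1, 0, 0)ᵀ.
Then v_1 = N · v_2 = (2, 0, -4)ᵀ.

Sanity check: (A − (-3)·I) v_1 = (0, 0, 0)ᵀ = 0. ✓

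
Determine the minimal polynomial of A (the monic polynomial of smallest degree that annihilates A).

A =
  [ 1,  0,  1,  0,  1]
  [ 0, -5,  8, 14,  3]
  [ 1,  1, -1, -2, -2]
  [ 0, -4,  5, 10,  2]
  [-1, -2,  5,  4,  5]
x^3 - 6*x^2 + 12*x - 8

The characteristic polynomial is χ_A(x) = (x - 2)^5, so the eigenvalues are known. The minimal polynomial is
  m_A(x) = Π_λ (x − λ)^{k_λ}
where k_λ is the size of the *largest* Jordan block for λ (equivalently, the smallest k with (A − λI)^k v = 0 for every generalised eigenvector v of λ).

  λ = 2: largest Jordan block has size 3, contributing (x − 2)^3

So m_A(x) = (x - 2)^3 = x^3 - 6*x^2 + 12*x - 8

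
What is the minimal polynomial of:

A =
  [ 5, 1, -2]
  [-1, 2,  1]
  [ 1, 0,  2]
x^3 - 9*x^2 + 27*x - 27

The characteristic polynomial is χ_A(x) = (x - 3)^3, so the eigenvalues are known. The minimal polynomial is
  m_A(x) = Π_λ (x − λ)^{k_λ}
where k_λ is the size of the *largest* Jordan block for λ (equivalently, the smallest k with (A − λI)^k v = 0 for every generalised eigenvector v of λ).

  λ = 3: largest Jordan block has size 3, contributing (x − 3)^3

So m_A(x) = (x - 3)^3 = x^3 - 9*x^2 + 27*x - 27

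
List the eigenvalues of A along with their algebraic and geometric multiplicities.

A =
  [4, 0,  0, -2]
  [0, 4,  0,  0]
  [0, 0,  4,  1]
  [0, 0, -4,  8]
λ = 4: alg = 2, geom = 2; λ = 6: alg = 2, geom = 1

Step 1 — factor the characteristic polynomial to read off the algebraic multiplicities:
  χ_A(x) = (x - 6)^2*(x - 4)^2

Step 2 — compute geometric multiplicities via the rank-nullity identity g(λ) = n − rank(A − λI):
  rank(A − (4)·I) = 2, so dim ker(A − (4)·I) = n − 2 = 2
  rank(A − (6)·I) = 3, so dim ker(A − (6)·I) = n − 3 = 1

Summary:
  λ = 4: algebraic multiplicity = 2, geometric multiplicity = 2
  λ = 6: algebraic multiplicity = 2, geometric multiplicity = 1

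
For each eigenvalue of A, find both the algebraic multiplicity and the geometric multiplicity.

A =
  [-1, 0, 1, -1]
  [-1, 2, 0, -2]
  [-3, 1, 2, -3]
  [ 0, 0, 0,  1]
λ = 1: alg = 4, geom = 2

Step 1 — factor the characteristic polynomial to read off the algebraic multiplicities:
  χ_A(x) = (x - 1)^4

Step 2 — compute geometric multiplicities via the rank-nullity identity g(λ) = n − rank(A − λI):
  rank(A − (1)·I) = 2, so dim ker(A − (1)·I) = n − 2 = 2

Summary:
  λ = 1: algebraic multiplicity = 4, geometric multiplicity = 2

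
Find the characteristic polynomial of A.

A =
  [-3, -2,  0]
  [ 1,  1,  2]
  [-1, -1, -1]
x^3 + 3*x^2 + 3*x + 1

Expanding det(x·I − A) (e.g. by cofactor expansion or by noting that A is similar to its Jordan form J, which has the same characteristic polynomial as A) gives
  χ_A(x) = x^3 + 3*x^2 + 3*x + 1
which factors as (x + 1)^3. The eigenvalues (with algebraic multiplicities) are λ = -1 with multiplicity 3.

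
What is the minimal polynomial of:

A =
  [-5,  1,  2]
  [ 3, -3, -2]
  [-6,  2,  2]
x^2 + 4*x + 4

The characteristic polynomial is χ_A(x) = (x + 2)^3, so the eigenvalues are known. The minimal polynomial is
  m_A(x) = Π_λ (x − λ)^{k_λ}
where k_λ is the size of the *largest* Jordan block for λ (equivalently, the smallest k with (A − λI)^k v = 0 for every generalised eigenvector v of λ).

  λ = -2: largest Jordan block has size 2, contributing (x + 2)^2

So m_A(x) = (x + 2)^2 = x^2 + 4*x + 4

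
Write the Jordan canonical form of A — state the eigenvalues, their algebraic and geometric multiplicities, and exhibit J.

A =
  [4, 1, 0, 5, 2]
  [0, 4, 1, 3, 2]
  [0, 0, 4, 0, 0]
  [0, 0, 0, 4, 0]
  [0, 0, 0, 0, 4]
J_3(4) ⊕ J_1(4) ⊕ J_1(4)

The characteristic polynomial is
  det(x·I − A) = x^5 - 20*x^4 + 160*x^3 - 640*x^2 + 1280*x - 1024 = (x - 4)^5

Eigenvalues and multiplicities (the geometric multiplicity of λ is n − rank(A − λI), which equals the number of Jordan blocks for λ):
  λ = 4: algebraic multiplicity = 5, geometric multiplicity = 3

Determining the block sizes for each eigenvalue:
  λ = 4: with am = 5 and gm = 3, the partition is not yet determined (e.g. several partitions of 5 into 3 parts exist). Let N = A − (4)·I. Computing rank(N^1) = 2, rank(N^2) = 1, rank(N^3) = 0; the number of blocks of size ≥ j is rank(N^{j−1}) − rank(N^j), giving [3, 1, 1]. So we have 1 block(s) of size 3, 2 block(s) of size 1 → block sizes [3, 1, 1]

Assembling the blocks gives a Jordan form
J =
  [4, 1, 0, 0, 0]
  [0, 4, 1, 0, 0]
  [0, 0, 4, 0, 0]
  [0, 0, 0, 4, 0]
  [0, 0, 0, 0, 4]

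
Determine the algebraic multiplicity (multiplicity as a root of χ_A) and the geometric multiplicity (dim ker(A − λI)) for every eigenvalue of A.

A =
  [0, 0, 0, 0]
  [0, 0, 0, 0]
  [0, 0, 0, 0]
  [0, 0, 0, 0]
λ = 0: alg = 4, geom = 4

Step 1 — factor the characteristic polynomial to read off the algebraic multiplicities:
  χ_A(x) = x^4

Step 2 — compute geometric multiplicities via the rank-nullity identity g(λ) = n − rank(A − λI):
  rank(A − (0)·I) = 0, so dim ker(A − (0)·I) = n − 0 = 4

Summary:
  λ = 0: algebraic multiplicity = 4, geometric multiplicity = 4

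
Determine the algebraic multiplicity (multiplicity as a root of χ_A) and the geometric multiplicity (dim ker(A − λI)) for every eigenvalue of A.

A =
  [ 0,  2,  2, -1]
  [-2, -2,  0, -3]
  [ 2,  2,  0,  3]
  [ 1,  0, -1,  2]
λ = 0: alg = 4, geom = 2

Step 1 — factor the characteristic polynomial to read off the algebraic multiplicities:
  χ_A(x) = x^4

Step 2 — compute geometric multiplicities via the rank-nullity identity g(λ) = n − rank(A − λI):
  rank(A − (0)·I) = 2, so dim ker(A − (0)·I) = n − 2 = 2

Summary:
  λ = 0: algebraic multiplicity = 4, geometric multiplicity = 2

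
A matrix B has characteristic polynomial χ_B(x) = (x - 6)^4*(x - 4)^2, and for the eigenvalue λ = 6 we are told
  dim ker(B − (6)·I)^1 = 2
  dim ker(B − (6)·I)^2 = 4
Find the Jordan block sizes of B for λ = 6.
Block sizes for λ = 6: [2, 2]

From the dimensions of kernels of powers, the number of Jordan blocks of size at least j is d_j − d_{j−1} where d_j = dim ker(N^j) (with d_0 = 0). Computing the differences gives [2, 2].
The number of blocks of size exactly k is (#blocks of size ≥ k) − (#blocks of size ≥ k + 1), so the partition is: 2 block(s) of size 2.
In nonincreasing order the block sizes are [2, 2].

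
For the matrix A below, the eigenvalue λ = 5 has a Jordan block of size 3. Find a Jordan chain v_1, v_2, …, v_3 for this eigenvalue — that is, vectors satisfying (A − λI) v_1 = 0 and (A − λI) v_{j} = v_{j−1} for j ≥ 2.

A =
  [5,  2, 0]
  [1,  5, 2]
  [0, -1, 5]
A Jordan chain for λ = 5 of length 3:
v_1 = (2, 0, -1)ᵀ
v_2 = (0, 1, 0)ᵀ
v_3 = (1, 0, 0)ᵀ

Let N = A − (5)·I. We want v_3 with N^3 v_3 = 0 but N^2 v_3 ≠ 0; then v_{j-1} := N · v_j for j = 3, …, 2.

Pick v_3 = (1, 0, 0)ᵀ.
Then v_2 = N · v_3 = (0, 1, 0)ᵀ.
Then v_1 = N · v_2 = (2, 0, -1)ᵀ.

Sanity check: (A − (5)·I) v_1 = (0, 0, 0)ᵀ = 0. ✓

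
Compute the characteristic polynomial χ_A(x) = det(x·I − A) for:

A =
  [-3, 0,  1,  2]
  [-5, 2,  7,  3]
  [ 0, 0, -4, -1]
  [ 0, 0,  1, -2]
x^4 + 7*x^3 + 9*x^2 - 27*x - 54

Expanding det(x·I − A) (e.g. by cofactor expansion or by noting that A is similar to its Jordan form J, which has the same characteristic polynomial as A) gives
  χ_A(x) = x^4 + 7*x^3 + 9*x^2 - 27*x - 54
which factors as (x - 2)*(x + 3)^3. The eigenvalues (with algebraic multiplicities) are λ = -3 with multiplicity 3, λ = 2 with multiplicity 1.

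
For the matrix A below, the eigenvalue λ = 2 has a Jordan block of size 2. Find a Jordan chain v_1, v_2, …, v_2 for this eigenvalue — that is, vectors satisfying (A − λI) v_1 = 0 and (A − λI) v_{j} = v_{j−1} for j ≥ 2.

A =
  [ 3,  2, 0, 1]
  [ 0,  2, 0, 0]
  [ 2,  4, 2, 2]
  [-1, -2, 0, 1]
A Jordan chain for λ = 2 of length 2:
v_1 = (1, 0, 2, -1)ᵀ
v_2 = (1, 0, 0, 0)ᵀ

Let N = A − (2)·I. We want v_2 with N^2 v_2 = 0 but N^1 v_2 ≠ 0; then v_{j-1} := N · v_j for j = 2, …, 2.

Pick v_2 = (1, 0, 0, 0)ᵀ.
Then v_1 = N · v_2 = (1, 0, 2, -1)ᵀ.

Sanity check: (A − (2)·I) v_1 = (0, 0, 0, 0)ᵀ = 0. ✓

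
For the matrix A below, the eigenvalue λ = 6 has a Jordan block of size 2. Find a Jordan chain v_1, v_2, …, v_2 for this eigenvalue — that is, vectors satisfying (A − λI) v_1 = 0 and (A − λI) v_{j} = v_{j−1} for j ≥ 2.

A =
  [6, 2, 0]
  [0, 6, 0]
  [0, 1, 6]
A Jordan chain for λ = 6 of length 2:
v_1 = (2, 0, 1)ᵀ
v_2 = (0, 1, 0)ᵀ

Let N = A − (6)·I. We want v_2 with N^2 v_2 = 0 but N^1 v_2 ≠ 0; then v_{j-1} := N · v_j for j = 2, …, 2.

Pick v_2 = (0, 1, 0)ᵀ.
Then v_1 = N · v_2 = (2, 0, 1)ᵀ.

Sanity check: (A − (6)·I) v_1 = (0, 0, 0)ᵀ = 0. ✓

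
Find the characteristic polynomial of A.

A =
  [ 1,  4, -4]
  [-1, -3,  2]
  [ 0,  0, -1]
x^3 + 3*x^2 + 3*x + 1

Expanding det(x·I − A) (e.g. by cofactor expansion or by noting that A is similar to its Jordan form J, which has the same characteristic polynomial as A) gives
  χ_A(x) = x^3 + 3*x^2 + 3*x + 1
which factors as (x + 1)^3. The eigenvalues (with algebraic multiplicities) are λ = -1 with multiplicity 3.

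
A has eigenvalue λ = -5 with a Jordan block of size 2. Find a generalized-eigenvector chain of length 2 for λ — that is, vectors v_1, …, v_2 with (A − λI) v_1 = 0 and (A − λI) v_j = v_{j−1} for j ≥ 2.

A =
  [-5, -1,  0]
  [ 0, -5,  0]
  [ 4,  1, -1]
A Jordan chain for λ = -5 of length 2:
v_1 = (-1, 0, 1)ᵀ
v_2 = (0, 1, 0)ᵀ

Let N = A − (-5)·I. We want v_2 with N^2 v_2 = 0 but N^1 v_2 ≠ 0; then v_{j-1} := N · v_j for j = 2, …, 2.

Pick v_2 = (0, 1, 0)ᵀ.
Then v_1 = N · v_2 = (-1, 0, 1)ᵀ.

Sanity check: (A − (-5)·I) v_1 = (0, 0, 0)ᵀ = 0. ✓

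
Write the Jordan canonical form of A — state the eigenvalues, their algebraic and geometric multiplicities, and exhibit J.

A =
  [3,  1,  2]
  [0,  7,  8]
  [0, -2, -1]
J_2(3) ⊕ J_1(3)

The characteristic polynomial is
  det(x·I − A) = x^3 - 9*x^2 + 27*x - 27 = (x - 3)^3

Eigenvalues and multiplicities (the geometric multiplicity of λ is n − rank(A − λI), which equals the number of Jordan blocks for λ):
  λ = 3: algebraic multiplicity = 3, geometric multiplicity = 2

Determining the block sizes for each eigenvalue:
  λ = 3: 2 blocks summing to 3 forces exactly one block of size 2 and the rest size 1 → block sizes [2, 1]

Assembling the blocks gives a Jordan form
J =
  [3, 1, 0]
  [0, 3, 0]
  [0, 0, 3]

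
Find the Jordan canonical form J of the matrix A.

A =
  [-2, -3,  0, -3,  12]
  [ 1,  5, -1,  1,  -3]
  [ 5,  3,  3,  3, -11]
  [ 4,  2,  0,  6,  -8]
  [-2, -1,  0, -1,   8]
J_3(4) ⊕ J_1(4) ⊕ J_1(4)

The characteristic polynomial is
  det(x·I − A) = x^5 - 20*x^4 + 160*x^3 - 640*x^2 + 1280*x - 1024 = (x - 4)^5

Eigenvalues and multiplicities (the geometric multiplicity of λ is n − rank(A − λI), which equals the number of Jordan blocks for λ):
  λ = 4: algebraic multiplicity = 5, geometric multiplicity = 3

Determining the block sizes for each eigenvalue:
  λ = 4: with am = 5 and gm = 3, the partition is not yet determined (e.g. several partitions of 5 into 3 parts exist). Let N = A − (4)·I. Computing rank(N^1) = 2, rank(N^2) = 1, rank(N^3) = 0; the number of blocks of size ≥ j is rank(N^{j−1}) − rank(N^j), giving [3, 1, 1]. So we have 1 block(s) of size 3, 2 block(s) of size 1 → block sizes [3, 1, 1]

Assembling the blocks gives a Jordan form
J =
  [4, 1, 0, 0, 0]
  [0, 4, 1, 0, 0]
  [0, 0, 4, 0, 0]
  [0, 0, 0, 4, 0]
  [0, 0, 0, 0, 4]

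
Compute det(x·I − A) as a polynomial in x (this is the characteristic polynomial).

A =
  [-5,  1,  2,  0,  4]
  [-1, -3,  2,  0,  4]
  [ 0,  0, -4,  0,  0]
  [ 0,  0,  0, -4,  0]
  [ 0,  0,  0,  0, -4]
x^5 + 20*x^4 + 160*x^3 + 640*x^2 + 1280*x + 1024

Expanding det(x·I − A) (e.g. by cofactor expansion or by noting that A is similar to its Jordan form J, which has the same characteristic polynomial as A) gives
  χ_A(x) = x^5 + 20*x^4 + 160*x^3 + 640*x^2 + 1280*x + 1024
which factors as (x + 4)^5. The eigenvalues (with algebraic multiplicities) are λ = -4 with multiplicity 5.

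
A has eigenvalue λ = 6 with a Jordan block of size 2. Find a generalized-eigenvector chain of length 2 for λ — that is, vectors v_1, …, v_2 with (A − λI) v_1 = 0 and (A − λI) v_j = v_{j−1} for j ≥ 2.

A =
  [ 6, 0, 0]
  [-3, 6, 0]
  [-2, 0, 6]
A Jordan chain for λ = 6 of length 2:
v_1 = (0, -3, -2)ᵀ
v_2 = (1, 0, 0)ᵀ

Let N = A − (6)·I. We want v_2 with N^2 v_2 = 0 but N^1 v_2 ≠ 0; then v_{j-1} := N · v_j for j = 2, …, 2.

Pick v_2 = (1, 0, 0)ᵀ.
Then v_1 = N · v_2 = (0, -3, -2)ᵀ.

Sanity check: (A − (6)·I) v_1 = (0, 0, 0)ᵀ = 0. ✓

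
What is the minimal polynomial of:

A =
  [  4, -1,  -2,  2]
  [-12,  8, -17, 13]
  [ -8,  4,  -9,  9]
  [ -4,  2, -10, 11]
x^4 - 14*x^3 + 69*x^2 - 140*x + 100

The characteristic polynomial is χ_A(x) = (x - 5)^2*(x - 2)^2, so the eigenvalues are known. The minimal polynomial is
  m_A(x) = Π_λ (x − λ)^{k_λ}
where k_λ is the size of the *largest* Jordan block for λ (equivalently, the smallest k with (A − λI)^k v = 0 for every generalised eigenvector v of λ).

  λ = 2: largest Jordan block has size 2, contributing (x − 2)^2
  λ = 5: largest Jordan block has size 2, contributing (x − 5)^2

So m_A(x) = (x - 5)^2*(x - 2)^2 = x^4 - 14*x^3 + 69*x^2 - 140*x + 100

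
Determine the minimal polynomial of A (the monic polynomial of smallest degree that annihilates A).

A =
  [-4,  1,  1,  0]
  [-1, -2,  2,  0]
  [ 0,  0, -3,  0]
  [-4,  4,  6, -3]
x^3 + 9*x^2 + 27*x + 27

The characteristic polynomial is χ_A(x) = (x + 3)^4, so the eigenvalues are known. The minimal polynomial is
  m_A(x) = Π_λ (x − λ)^{k_λ}
where k_λ is the size of the *largest* Jordan block for λ (equivalently, the smallest k with (A − λI)^k v = 0 for every generalised eigenvector v of λ).

  λ = -3: largest Jordan block has size 3, contributing (x + 3)^3

So m_A(x) = (x + 3)^3 = x^3 + 9*x^2 + 27*x + 27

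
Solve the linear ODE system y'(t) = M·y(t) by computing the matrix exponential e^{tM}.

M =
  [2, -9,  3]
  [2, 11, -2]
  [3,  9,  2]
e^{tM} =
  [-3*t*exp(5*t) + exp(5*t), -9*t*exp(5*t), 3*t*exp(5*t)]
  [2*t*exp(5*t), 6*t*exp(5*t) + exp(5*t), -2*t*exp(5*t)]
  [3*t*exp(5*t), 9*t*exp(5*t), -3*t*exp(5*t) + exp(5*t)]

Strategy: write M = P · J · P⁻¹ where J is a Jordan canonical form, so e^{tM} = P · e^{tJ} · P⁻¹, and e^{tJ} can be computed block-by-block.

M has Jordan form
J =
  [5, 1, 0]
  [0, 5, 0]
  [0, 0, 5]
(up to reordering of blocks).

Per-block formulas:
  For a 2×2 Jordan block J_2(5): exp(t · J_2(5)) = e^(5t)·(I + t·N), where N is the 2×2 nilpotent shift.
  For a 1×1 block at λ = 5: exp(t · [5]) = [e^(5t)].

After assembling e^{tJ} and conjugating by P, we get:

e^{tM} =
  [-3*t*exp(5*t) + exp(5*t), -9*t*exp(5*t), 3*t*exp(5*t)]
  [2*t*exp(5*t), 6*t*exp(5*t) + exp(5*t), -2*t*exp(5*t)]
  [3*t*exp(5*t), 9*t*exp(5*t), -3*t*exp(5*t) + exp(5*t)]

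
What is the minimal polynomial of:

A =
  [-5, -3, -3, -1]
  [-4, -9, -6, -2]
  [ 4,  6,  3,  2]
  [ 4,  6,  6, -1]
x^2 + 6*x + 9

The characteristic polynomial is χ_A(x) = (x + 3)^4, so the eigenvalues are known. The minimal polynomial is
  m_A(x) = Π_λ (x − λ)^{k_λ}
where k_λ is the size of the *largest* Jordan block for λ (equivalently, the smallest k with (A − λI)^k v = 0 for every generalised eigenvector v of λ).

  λ = -3: largest Jordan block has size 2, contributing (x + 3)^2

So m_A(x) = (x + 3)^2 = x^2 + 6*x + 9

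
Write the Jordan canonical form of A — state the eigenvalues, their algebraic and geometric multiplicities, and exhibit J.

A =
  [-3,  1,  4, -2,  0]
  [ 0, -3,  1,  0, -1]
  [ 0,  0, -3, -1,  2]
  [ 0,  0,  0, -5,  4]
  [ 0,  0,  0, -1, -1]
J_3(-3) ⊕ J_2(-3)

The characteristic polynomial is
  det(x·I − A) = x^5 + 15*x^4 + 90*x^3 + 270*x^2 + 405*x + 243 = (x + 3)^5

Eigenvalues and multiplicities (the geometric multiplicity of λ is n − rank(A − λI), which equals the number of Jordan blocks for λ):
  λ = -3: algebraic multiplicity = 5, geometric multiplicity = 2

Determining the block sizes for each eigenvalue:
  λ = -3: with am = 5 and gm = 2, the partition is not yet determined (e.g. several partitions of 5 into 2 parts exist). Let N = A − (-3)·I. Computing rank(N^1) = 3, rank(N^2) = 1, rank(N^3) = 0; the number of blocks of size ≥ j is rank(N^{j−1}) − rank(N^j), giving [2, 2, 1]. So we have 1 block(s) of size 3, 1 block(s) of size 2 → block sizes [3, 2]

Assembling the blocks gives a Jordan form
J =
  [-3,  1,  0,  0,  0]
  [ 0, -3,  1,  0,  0]
  [ 0,  0, -3,  0,  0]
  [ 0,  0,  0, -3,  1]
  [ 0,  0,  0,  0, -3]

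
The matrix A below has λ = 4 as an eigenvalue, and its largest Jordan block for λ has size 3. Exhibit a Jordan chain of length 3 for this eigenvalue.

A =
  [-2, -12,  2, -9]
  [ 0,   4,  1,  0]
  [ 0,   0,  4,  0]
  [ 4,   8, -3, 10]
A Jordan chain for λ = 4 of length 3:
v_1 = (3, 0, 0, -2)ᵀ
v_2 = (2, 1, 0, -3)ᵀ
v_3 = (0, 0, 1, 0)ᵀ

Let N = A − (4)·I. We want v_3 with N^3 v_3 = 0 but N^2 v_3 ≠ 0; then v_{j-1} := N · v_j for j = 3, …, 2.

Pick v_3 = (0, 0, 1, 0)ᵀ.
Then v_2 = N · v_3 = (2, 1, 0, -3)ᵀ.
Then v_1 = N · v_2 = (3, 0, 0, -2)ᵀ.

Sanity check: (A − (4)·I) v_1 = (0, 0, 0, 0)ᵀ = 0. ✓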